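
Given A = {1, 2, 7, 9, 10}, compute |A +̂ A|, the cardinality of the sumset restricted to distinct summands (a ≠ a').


Restricted sumset: A +̂ A = {a + a' : a ∈ A, a' ∈ A, a ≠ a'}.
Equivalently, take A + A and drop any sum 2a that is achievable ONLY as a + a for a ∈ A (i.e. sums representable only with equal summands).
Enumerate pairs (a, a') with a < a' (symmetric, so each unordered pair gives one sum; this covers all a ≠ a'):
  1 + 2 = 3
  1 + 7 = 8
  1 + 9 = 10
  1 + 10 = 11
  2 + 7 = 9
  2 + 9 = 11
  2 + 10 = 12
  7 + 9 = 16
  7 + 10 = 17
  9 + 10 = 19
Collected distinct sums: {3, 8, 9, 10, 11, 12, 16, 17, 19}
|A +̂ A| = 9
(Reference bound: |A +̂ A| ≥ 2|A| - 3 for |A| ≥ 2, with |A| = 5 giving ≥ 7.)

|A +̂ A| = 9


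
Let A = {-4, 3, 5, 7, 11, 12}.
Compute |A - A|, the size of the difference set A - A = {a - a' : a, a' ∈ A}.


A - A = {a - a' : a, a' ∈ A}; |A| = 6.
Bounds: 2|A|-1 ≤ |A - A| ≤ |A|² - |A| + 1, i.e. 11 ≤ |A - A| ≤ 31.
Note: 0 ∈ A - A always (from a - a). The set is symmetric: if d ∈ A - A then -d ∈ A - A.
Enumerate nonzero differences d = a - a' with a > a' (then include -d):
Positive differences: {1, 2, 4, 5, 6, 7, 8, 9, 11, 15, 16}
Full difference set: {0} ∪ (positive diffs) ∪ (negative diffs).
|A - A| = 1 + 2·11 = 23 (matches direct enumeration: 23).

|A - A| = 23


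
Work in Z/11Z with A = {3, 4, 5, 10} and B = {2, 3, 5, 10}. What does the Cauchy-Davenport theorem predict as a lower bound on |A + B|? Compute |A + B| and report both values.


Cauchy-Davenport: |A + B| ≥ min(p, |A| + |B| - 1) for A, B nonempty in Z/pZ.
|A| = 4, |B| = 4, p = 11.
CD lower bound = min(11, 4 + 4 - 1) = min(11, 7) = 7.
Compute A + B mod 11 directly:
a = 3: 3+2=5, 3+3=6, 3+5=8, 3+10=2
a = 4: 4+2=6, 4+3=7, 4+5=9, 4+10=3
a = 5: 5+2=7, 5+3=8, 5+5=10, 5+10=4
a = 10: 10+2=1, 10+3=2, 10+5=4, 10+10=9
A + B = {1, 2, 3, 4, 5, 6, 7, 8, 9, 10}, so |A + B| = 10.
Verify: 10 ≥ 7? Yes ✓.

CD lower bound = 7, actual |A + B| = 10.


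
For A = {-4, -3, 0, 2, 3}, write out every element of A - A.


A - A = {a - a' : a, a' ∈ A}.
Compute a - a' for each ordered pair (a, a'):
a = -4: -4--4=0, -4--3=-1, -4-0=-4, -4-2=-6, -4-3=-7
a = -3: -3--4=1, -3--3=0, -3-0=-3, -3-2=-5, -3-3=-6
a = 0: 0--4=4, 0--3=3, 0-0=0, 0-2=-2, 0-3=-3
a = 2: 2--4=6, 2--3=5, 2-0=2, 2-2=0, 2-3=-1
a = 3: 3--4=7, 3--3=6, 3-0=3, 3-2=1, 3-3=0
Collecting distinct values (and noting 0 appears from a-a):
A - A = {-7, -6, -5, -4, -3, -2, -1, 0, 1, 2, 3, 4, 5, 6, 7}
|A - A| = 15

A - A = {-7, -6, -5, -4, -3, -2, -1, 0, 1, 2, 3, 4, 5, 6, 7}


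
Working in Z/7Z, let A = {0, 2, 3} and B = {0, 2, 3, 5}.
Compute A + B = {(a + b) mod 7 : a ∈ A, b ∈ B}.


Work in Z/7Z: reduce every sum a + b modulo 7.
Enumerate all 12 pairs:
a = 0: 0+0=0, 0+2=2, 0+3=3, 0+5=5
a = 2: 2+0=2, 2+2=4, 2+3=5, 2+5=0
a = 3: 3+0=3, 3+2=5, 3+3=6, 3+5=1
Distinct residues collected: {0, 1, 2, 3, 4, 5, 6}
|A + B| = 7 (out of 7 total residues).

A + B = {0, 1, 2, 3, 4, 5, 6}


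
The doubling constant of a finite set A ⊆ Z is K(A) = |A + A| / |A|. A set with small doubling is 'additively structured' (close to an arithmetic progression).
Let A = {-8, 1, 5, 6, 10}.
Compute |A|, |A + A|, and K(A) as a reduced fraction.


|A| = 5.
Compute A + A by enumerating all 25 pairs.
A + A = {-16, -7, -3, -2, 2, 6, 7, 10, 11, 12, 15, 16, 20}, so |A + A| = 13.
K = |A + A| / |A| = 13/5 (already in lowest terms) ≈ 2.6000.
Reference: AP of size 5 gives K = 9/5 ≈ 1.8000; a fully generic set of size 5 gives K ≈ 3.0000.

|A| = 5, |A + A| = 13, K = 13/5.


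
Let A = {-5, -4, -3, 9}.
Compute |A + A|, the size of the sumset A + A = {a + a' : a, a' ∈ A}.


A + A = {a + a' : a, a' ∈ A}; |A| = 4.
General bounds: 2|A| - 1 ≤ |A + A| ≤ |A|(|A|+1)/2, i.e. 7 ≤ |A + A| ≤ 10.
Lower bound 2|A|-1 is attained iff A is an arithmetic progression.
Enumerate sums a + a' for a ≤ a' (symmetric, so this suffices):
a = -5: -5+-5=-10, -5+-4=-9, -5+-3=-8, -5+9=4
a = -4: -4+-4=-8, -4+-3=-7, -4+9=5
a = -3: -3+-3=-6, -3+9=6
a = 9: 9+9=18
Distinct sums: {-10, -9, -8, -7, -6, 4, 5, 6, 18}
|A + A| = 9

|A + A| = 9


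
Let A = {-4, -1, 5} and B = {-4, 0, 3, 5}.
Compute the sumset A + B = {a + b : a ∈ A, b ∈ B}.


A + B = {a + b : a ∈ A, b ∈ B}.
Enumerate all |A|·|B| = 3·4 = 12 pairs (a, b) and collect distinct sums.
a = -4: -4+-4=-8, -4+0=-4, -4+3=-1, -4+5=1
a = -1: -1+-4=-5, -1+0=-1, -1+3=2, -1+5=4
a = 5: 5+-4=1, 5+0=5, 5+3=8, 5+5=10
Collecting distinct sums: A + B = {-8, -5, -4, -1, 1, 2, 4, 5, 8, 10}
|A + B| = 10

A + B = {-8, -5, -4, -1, 1, 2, 4, 5, 8, 10}


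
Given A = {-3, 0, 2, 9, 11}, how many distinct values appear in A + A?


A + A = {a + a' : a, a' ∈ A}; |A| = 5.
General bounds: 2|A| - 1 ≤ |A + A| ≤ |A|(|A|+1)/2, i.e. 9 ≤ |A + A| ≤ 15.
Lower bound 2|A|-1 is attained iff A is an arithmetic progression.
Enumerate sums a + a' for a ≤ a' (symmetric, so this suffices):
a = -3: -3+-3=-6, -3+0=-3, -3+2=-1, -3+9=6, -3+11=8
a = 0: 0+0=0, 0+2=2, 0+9=9, 0+11=11
a = 2: 2+2=4, 2+9=11, 2+11=13
a = 9: 9+9=18, 9+11=20
a = 11: 11+11=22
Distinct sums: {-6, -3, -1, 0, 2, 4, 6, 8, 9, 11, 13, 18, 20, 22}
|A + A| = 14

|A + A| = 14


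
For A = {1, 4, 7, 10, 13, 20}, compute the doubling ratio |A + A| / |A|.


|A| = 6.
Compute A + A by enumerating all 36 pairs.
A + A = {2, 5, 8, 11, 14, 17, 20, 21, 23, 24, 26, 27, 30, 33, 40}, so |A + A| = 15.
K = |A + A| / |A| = 15/6 = 5/2 ≈ 2.5000.
Reference: AP of size 6 gives K = 11/6 ≈ 1.8333; a fully generic set of size 6 gives K ≈ 3.5000.

|A| = 6, |A + A| = 15, K = 15/6 = 5/2.


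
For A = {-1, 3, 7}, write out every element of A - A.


A - A = {a - a' : a, a' ∈ A}.
Compute a - a' for each ordered pair (a, a'):
a = -1: -1--1=0, -1-3=-4, -1-7=-8
a = 3: 3--1=4, 3-3=0, 3-7=-4
a = 7: 7--1=8, 7-3=4, 7-7=0
Collecting distinct values (and noting 0 appears from a-a):
A - A = {-8, -4, 0, 4, 8}
|A - A| = 5

A - A = {-8, -4, 0, 4, 8}


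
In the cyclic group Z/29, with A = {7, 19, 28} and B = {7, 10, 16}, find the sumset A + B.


Work in Z/29Z: reduce every sum a + b modulo 29.
Enumerate all 9 pairs:
a = 7: 7+7=14, 7+10=17, 7+16=23
a = 19: 19+7=26, 19+10=0, 19+16=6
a = 28: 28+7=6, 28+10=9, 28+16=15
Distinct residues collected: {0, 6, 9, 14, 15, 17, 23, 26}
|A + B| = 8 (out of 29 total residues).

A + B = {0, 6, 9, 14, 15, 17, 23, 26}


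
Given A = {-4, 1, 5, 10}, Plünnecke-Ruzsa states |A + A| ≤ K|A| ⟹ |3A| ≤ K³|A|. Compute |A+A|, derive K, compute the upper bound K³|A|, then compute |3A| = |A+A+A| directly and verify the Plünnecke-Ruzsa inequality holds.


|A| = 4.
Step 1: Compute A + A by enumerating all 16 pairs.
A + A = {-8, -3, 1, 2, 6, 10, 11, 15, 20}, so |A + A| = 9.
Step 2: Doubling constant K = |A + A|/|A| = 9/4 = 9/4 ≈ 2.2500.
Step 3: Plünnecke-Ruzsa gives |3A| ≤ K³·|A| = (2.2500)³ · 4 ≈ 45.5625.
Step 4: Compute 3A = A + A + A directly by enumerating all triples (a,b,c) ∈ A³; |3A| = 16.
Step 5: Check 16 ≤ 45.5625? Yes ✓.

K = 9/4, Plünnecke-Ruzsa bound K³|A| ≈ 45.5625, |3A| = 16, inequality holds.


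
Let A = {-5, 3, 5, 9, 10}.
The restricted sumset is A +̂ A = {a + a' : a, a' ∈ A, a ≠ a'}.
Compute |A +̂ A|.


Restricted sumset: A +̂ A = {a + a' : a ∈ A, a' ∈ A, a ≠ a'}.
Equivalently, take A + A and drop any sum 2a that is achievable ONLY as a + a for a ∈ A (i.e. sums representable only with equal summands).
Enumerate pairs (a, a') with a < a' (symmetric, so each unordered pair gives one sum; this covers all a ≠ a'):
  -5 + 3 = -2
  -5 + 5 = 0
  -5 + 9 = 4
  -5 + 10 = 5
  3 + 5 = 8
  3 + 9 = 12
  3 + 10 = 13
  5 + 9 = 14
  5 + 10 = 15
  9 + 10 = 19
Collected distinct sums: {-2, 0, 4, 5, 8, 12, 13, 14, 15, 19}
|A +̂ A| = 10
(Reference bound: |A +̂ A| ≥ 2|A| - 3 for |A| ≥ 2, with |A| = 5 giving ≥ 7.)

|A +̂ A| = 10


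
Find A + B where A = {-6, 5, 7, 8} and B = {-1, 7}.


A + B = {a + b : a ∈ A, b ∈ B}.
Enumerate all |A|·|B| = 4·2 = 8 pairs (a, b) and collect distinct sums.
a = -6: -6+-1=-7, -6+7=1
a = 5: 5+-1=4, 5+7=12
a = 7: 7+-1=6, 7+7=14
a = 8: 8+-1=7, 8+7=15
Collecting distinct sums: A + B = {-7, 1, 4, 6, 7, 12, 14, 15}
|A + B| = 8

A + B = {-7, 1, 4, 6, 7, 12, 14, 15}


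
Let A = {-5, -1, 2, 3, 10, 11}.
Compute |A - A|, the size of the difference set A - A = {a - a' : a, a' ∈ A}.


A - A = {a - a' : a, a' ∈ A}; |A| = 6.
Bounds: 2|A|-1 ≤ |A - A| ≤ |A|² - |A| + 1, i.e. 11 ≤ |A - A| ≤ 31.
Note: 0 ∈ A - A always (from a - a). The set is symmetric: if d ∈ A - A then -d ∈ A - A.
Enumerate nonzero differences d = a - a' with a > a' (then include -d):
Positive differences: {1, 3, 4, 7, 8, 9, 11, 12, 15, 16}
Full difference set: {0} ∪ (positive diffs) ∪ (negative diffs).
|A - A| = 1 + 2·10 = 21 (matches direct enumeration: 21).

|A - A| = 21


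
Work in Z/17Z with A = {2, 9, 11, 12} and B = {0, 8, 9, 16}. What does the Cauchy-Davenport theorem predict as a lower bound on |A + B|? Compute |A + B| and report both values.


Cauchy-Davenport: |A + B| ≥ min(p, |A| + |B| - 1) for A, B nonempty in Z/pZ.
|A| = 4, |B| = 4, p = 17.
CD lower bound = min(17, 4 + 4 - 1) = min(17, 7) = 7.
Compute A + B mod 17 directly:
a = 2: 2+0=2, 2+8=10, 2+9=11, 2+16=1
a = 9: 9+0=9, 9+8=0, 9+9=1, 9+16=8
a = 11: 11+0=11, 11+8=2, 11+9=3, 11+16=10
a = 12: 12+0=12, 12+8=3, 12+9=4, 12+16=11
A + B = {0, 1, 2, 3, 4, 8, 9, 10, 11, 12}, so |A + B| = 10.
Verify: 10 ≥ 7? Yes ✓.

CD lower bound = 7, actual |A + B| = 10.


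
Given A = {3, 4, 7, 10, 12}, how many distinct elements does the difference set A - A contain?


A - A = {a - a' : a, a' ∈ A}; |A| = 5.
Bounds: 2|A|-1 ≤ |A - A| ≤ |A|² - |A| + 1, i.e. 9 ≤ |A - A| ≤ 21.
Note: 0 ∈ A - A always (from a - a). The set is symmetric: if d ∈ A - A then -d ∈ A - A.
Enumerate nonzero differences d = a - a' with a > a' (then include -d):
Positive differences: {1, 2, 3, 4, 5, 6, 7, 8, 9}
Full difference set: {0} ∪ (positive diffs) ∪ (negative diffs).
|A - A| = 1 + 2·9 = 19 (matches direct enumeration: 19).

|A - A| = 19


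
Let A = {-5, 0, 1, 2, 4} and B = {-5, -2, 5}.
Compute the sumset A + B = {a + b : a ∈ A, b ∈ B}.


A + B = {a + b : a ∈ A, b ∈ B}.
Enumerate all |A|·|B| = 5·3 = 15 pairs (a, b) and collect distinct sums.
a = -5: -5+-5=-10, -5+-2=-7, -5+5=0
a = 0: 0+-5=-5, 0+-2=-2, 0+5=5
a = 1: 1+-5=-4, 1+-2=-1, 1+5=6
a = 2: 2+-5=-3, 2+-2=0, 2+5=7
a = 4: 4+-5=-1, 4+-2=2, 4+5=9
Collecting distinct sums: A + B = {-10, -7, -5, -4, -3, -2, -1, 0, 2, 5, 6, 7, 9}
|A + B| = 13

A + B = {-10, -7, -5, -4, -3, -2, -1, 0, 2, 5, 6, 7, 9}


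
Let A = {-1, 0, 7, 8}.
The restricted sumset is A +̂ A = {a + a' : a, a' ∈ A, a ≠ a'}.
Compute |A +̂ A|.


Restricted sumset: A +̂ A = {a + a' : a ∈ A, a' ∈ A, a ≠ a'}.
Equivalently, take A + A and drop any sum 2a that is achievable ONLY as a + a for a ∈ A (i.e. sums representable only with equal summands).
Enumerate pairs (a, a') with a < a' (symmetric, so each unordered pair gives one sum; this covers all a ≠ a'):
  -1 + 0 = -1
  -1 + 7 = 6
  -1 + 8 = 7
  0 + 7 = 7
  0 + 8 = 8
  7 + 8 = 15
Collected distinct sums: {-1, 6, 7, 8, 15}
|A +̂ A| = 5
(Reference bound: |A +̂ A| ≥ 2|A| - 3 for |A| ≥ 2, with |A| = 4 giving ≥ 5.)

|A +̂ A| = 5


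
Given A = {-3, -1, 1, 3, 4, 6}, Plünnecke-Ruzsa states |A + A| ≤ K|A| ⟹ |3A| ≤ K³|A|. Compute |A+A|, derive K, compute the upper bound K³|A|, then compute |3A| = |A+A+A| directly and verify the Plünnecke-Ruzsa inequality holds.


|A| = 6.
Step 1: Compute A + A by enumerating all 36 pairs.
A + A = {-6, -4, -2, 0, 1, 2, 3, 4, 5, 6, 7, 8, 9, 10, 12}, so |A + A| = 15.
Step 2: Doubling constant K = |A + A|/|A| = 15/6 = 15/6 ≈ 2.5000.
Step 3: Plünnecke-Ruzsa gives |3A| ≤ K³·|A| = (2.5000)³ · 6 ≈ 93.7500.
Step 4: Compute 3A = A + A + A directly by enumerating all triples (a,b,c) ∈ A³; |3A| = 24.
Step 5: Check 24 ≤ 93.7500? Yes ✓.

K = 15/6, Plünnecke-Ruzsa bound K³|A| ≈ 93.7500, |3A| = 24, inequality holds.


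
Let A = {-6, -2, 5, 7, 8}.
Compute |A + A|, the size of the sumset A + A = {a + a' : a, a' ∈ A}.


A + A = {a + a' : a, a' ∈ A}; |A| = 5.
General bounds: 2|A| - 1 ≤ |A + A| ≤ |A|(|A|+1)/2, i.e. 9 ≤ |A + A| ≤ 15.
Lower bound 2|A|-1 is attained iff A is an arithmetic progression.
Enumerate sums a + a' for a ≤ a' (symmetric, so this suffices):
a = -6: -6+-6=-12, -6+-2=-8, -6+5=-1, -6+7=1, -6+8=2
a = -2: -2+-2=-4, -2+5=3, -2+7=5, -2+8=6
a = 5: 5+5=10, 5+7=12, 5+8=13
a = 7: 7+7=14, 7+8=15
a = 8: 8+8=16
Distinct sums: {-12, -8, -4, -1, 1, 2, 3, 5, 6, 10, 12, 13, 14, 15, 16}
|A + A| = 15

|A + A| = 15


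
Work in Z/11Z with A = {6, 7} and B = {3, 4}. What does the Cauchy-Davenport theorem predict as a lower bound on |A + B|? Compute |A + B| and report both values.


Cauchy-Davenport: |A + B| ≥ min(p, |A| + |B| - 1) for A, B nonempty in Z/pZ.
|A| = 2, |B| = 2, p = 11.
CD lower bound = min(11, 2 + 2 - 1) = min(11, 3) = 3.
Compute A + B mod 11 directly:
a = 6: 6+3=9, 6+4=10
a = 7: 7+3=10, 7+4=0
A + B = {0, 9, 10}, so |A + B| = 3.
Verify: 3 ≥ 3? Yes ✓.

CD lower bound = 3, actual |A + B| = 3.


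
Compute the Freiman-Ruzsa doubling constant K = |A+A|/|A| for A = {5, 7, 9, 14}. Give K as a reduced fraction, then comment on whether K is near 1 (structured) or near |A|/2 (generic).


|A| = 4.
Compute A + A by enumerating all 16 pairs.
A + A = {10, 12, 14, 16, 18, 19, 21, 23, 28}, so |A + A| = 9.
K = |A + A| / |A| = 9/4 (already in lowest terms) ≈ 2.2500.
Reference: AP of size 4 gives K = 7/4 ≈ 1.7500; a fully generic set of size 4 gives K ≈ 2.5000.

|A| = 4, |A + A| = 9, K = 9/4.


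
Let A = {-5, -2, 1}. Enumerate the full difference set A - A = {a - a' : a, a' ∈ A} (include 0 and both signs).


A - A = {a - a' : a, a' ∈ A}.
Compute a - a' for each ordered pair (a, a'):
a = -5: -5--5=0, -5--2=-3, -5-1=-6
a = -2: -2--5=3, -2--2=0, -2-1=-3
a = 1: 1--5=6, 1--2=3, 1-1=0
Collecting distinct values (and noting 0 appears from a-a):
A - A = {-6, -3, 0, 3, 6}
|A - A| = 5

A - A = {-6, -3, 0, 3, 6}


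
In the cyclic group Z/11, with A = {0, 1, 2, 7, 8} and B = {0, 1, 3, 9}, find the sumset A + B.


Work in Z/11Z: reduce every sum a + b modulo 11.
Enumerate all 20 pairs:
a = 0: 0+0=0, 0+1=1, 0+3=3, 0+9=9
a = 1: 1+0=1, 1+1=2, 1+3=4, 1+9=10
a = 2: 2+0=2, 2+1=3, 2+3=5, 2+9=0
a = 7: 7+0=7, 7+1=8, 7+3=10, 7+9=5
a = 8: 8+0=8, 8+1=9, 8+3=0, 8+9=6
Distinct residues collected: {0, 1, 2, 3, 4, 5, 6, 7, 8, 9, 10}
|A + B| = 11 (out of 11 total residues).

A + B = {0, 1, 2, 3, 4, 5, 6, 7, 8, 9, 10}


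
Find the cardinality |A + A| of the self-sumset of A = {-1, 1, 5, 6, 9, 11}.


A + A = {a + a' : a, a' ∈ A}; |A| = 6.
General bounds: 2|A| - 1 ≤ |A + A| ≤ |A|(|A|+1)/2, i.e. 11 ≤ |A + A| ≤ 21.
Lower bound 2|A|-1 is attained iff A is an arithmetic progression.
Enumerate sums a + a' for a ≤ a' (symmetric, so this suffices):
a = -1: -1+-1=-2, -1+1=0, -1+5=4, -1+6=5, -1+9=8, -1+11=10
a = 1: 1+1=2, 1+5=6, 1+6=7, 1+9=10, 1+11=12
a = 5: 5+5=10, 5+6=11, 5+9=14, 5+11=16
a = 6: 6+6=12, 6+9=15, 6+11=17
a = 9: 9+9=18, 9+11=20
a = 11: 11+11=22
Distinct sums: {-2, 0, 2, 4, 5, 6, 7, 8, 10, 11, 12, 14, 15, 16, 17, 18, 20, 22}
|A + A| = 18

|A + A| = 18


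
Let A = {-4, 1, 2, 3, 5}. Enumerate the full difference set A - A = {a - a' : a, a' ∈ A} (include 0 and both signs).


A - A = {a - a' : a, a' ∈ A}.
Compute a - a' for each ordered pair (a, a'):
a = -4: -4--4=0, -4-1=-5, -4-2=-6, -4-3=-7, -4-5=-9
a = 1: 1--4=5, 1-1=0, 1-2=-1, 1-3=-2, 1-5=-4
a = 2: 2--4=6, 2-1=1, 2-2=0, 2-3=-1, 2-5=-3
a = 3: 3--4=7, 3-1=2, 3-2=1, 3-3=0, 3-5=-2
a = 5: 5--4=9, 5-1=4, 5-2=3, 5-3=2, 5-5=0
Collecting distinct values (and noting 0 appears from a-a):
A - A = {-9, -7, -6, -5, -4, -3, -2, -1, 0, 1, 2, 3, 4, 5, 6, 7, 9}
|A - A| = 17

A - A = {-9, -7, -6, -5, -4, -3, -2, -1, 0, 1, 2, 3, 4, 5, 6, 7, 9}


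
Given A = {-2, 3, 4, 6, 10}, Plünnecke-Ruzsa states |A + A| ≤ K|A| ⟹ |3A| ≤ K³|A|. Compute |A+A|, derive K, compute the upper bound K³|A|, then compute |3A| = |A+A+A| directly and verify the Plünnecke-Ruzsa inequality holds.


|A| = 5.
Step 1: Compute A + A by enumerating all 25 pairs.
A + A = {-4, 1, 2, 4, 6, 7, 8, 9, 10, 12, 13, 14, 16, 20}, so |A + A| = 14.
Step 2: Doubling constant K = |A + A|/|A| = 14/5 = 14/5 ≈ 2.8000.
Step 3: Plünnecke-Ruzsa gives |3A| ≤ K³·|A| = (2.8000)³ · 5 ≈ 109.7600.
Step 4: Compute 3A = A + A + A directly by enumerating all triples (a,b,c) ∈ A³; |3A| = 26.
Step 5: Check 26 ≤ 109.7600? Yes ✓.

K = 14/5, Plünnecke-Ruzsa bound K³|A| ≈ 109.7600, |3A| = 26, inequality holds.


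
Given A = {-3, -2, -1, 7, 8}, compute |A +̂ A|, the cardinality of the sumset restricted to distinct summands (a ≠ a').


Restricted sumset: A +̂ A = {a + a' : a ∈ A, a' ∈ A, a ≠ a'}.
Equivalently, take A + A and drop any sum 2a that is achievable ONLY as a + a for a ∈ A (i.e. sums representable only with equal summands).
Enumerate pairs (a, a') with a < a' (symmetric, so each unordered pair gives one sum; this covers all a ≠ a'):
  -3 + -2 = -5
  -3 + -1 = -4
  -3 + 7 = 4
  -3 + 8 = 5
  -2 + -1 = -3
  -2 + 7 = 5
  -2 + 8 = 6
  -1 + 7 = 6
  -1 + 8 = 7
  7 + 8 = 15
Collected distinct sums: {-5, -4, -3, 4, 5, 6, 7, 15}
|A +̂ A| = 8
(Reference bound: |A +̂ A| ≥ 2|A| - 3 for |A| ≥ 2, with |A| = 5 giving ≥ 7.)

|A +̂ A| = 8


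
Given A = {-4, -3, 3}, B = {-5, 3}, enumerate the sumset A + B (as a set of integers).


A + B = {a + b : a ∈ A, b ∈ B}.
Enumerate all |A|·|B| = 3·2 = 6 pairs (a, b) and collect distinct sums.
a = -4: -4+-5=-9, -4+3=-1
a = -3: -3+-5=-8, -3+3=0
a = 3: 3+-5=-2, 3+3=6
Collecting distinct sums: A + B = {-9, -8, -2, -1, 0, 6}
|A + B| = 6

A + B = {-9, -8, -2, -1, 0, 6}


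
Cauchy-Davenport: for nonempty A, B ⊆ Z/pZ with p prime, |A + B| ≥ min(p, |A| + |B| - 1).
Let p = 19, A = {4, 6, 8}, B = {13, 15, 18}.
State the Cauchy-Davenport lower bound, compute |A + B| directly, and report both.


Cauchy-Davenport: |A + B| ≥ min(p, |A| + |B| - 1) for A, B nonempty in Z/pZ.
|A| = 3, |B| = 3, p = 19.
CD lower bound = min(19, 3 + 3 - 1) = min(19, 5) = 5.
Compute A + B mod 19 directly:
a = 4: 4+13=17, 4+15=0, 4+18=3
a = 6: 6+13=0, 6+15=2, 6+18=5
a = 8: 8+13=2, 8+15=4, 8+18=7
A + B = {0, 2, 3, 4, 5, 7, 17}, so |A + B| = 7.
Verify: 7 ≥ 5? Yes ✓.

CD lower bound = 5, actual |A + B| = 7.


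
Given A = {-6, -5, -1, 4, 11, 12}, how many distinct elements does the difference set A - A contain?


A - A = {a - a' : a, a' ∈ A}; |A| = 6.
Bounds: 2|A|-1 ≤ |A - A| ≤ |A|² - |A| + 1, i.e. 11 ≤ |A - A| ≤ 31.
Note: 0 ∈ A - A always (from a - a). The set is symmetric: if d ∈ A - A then -d ∈ A - A.
Enumerate nonzero differences d = a - a' with a > a' (then include -d):
Positive differences: {1, 4, 5, 7, 8, 9, 10, 12, 13, 16, 17, 18}
Full difference set: {0} ∪ (positive diffs) ∪ (negative diffs).
|A - A| = 1 + 2·12 = 25 (matches direct enumeration: 25).

|A - A| = 25


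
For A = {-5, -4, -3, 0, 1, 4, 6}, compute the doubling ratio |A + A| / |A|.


|A| = 7.
Compute A + A by enumerating all 49 pairs.
A + A = {-10, -9, -8, -7, -6, -5, -4, -3, -2, -1, 0, 1, 2, 3, 4, 5, 6, 7, 8, 10, 12}, so |A + A| = 21.
K = |A + A| / |A| = 21/7 = 3/1 ≈ 3.0000.
Reference: AP of size 7 gives K = 13/7 ≈ 1.8571; a fully generic set of size 7 gives K ≈ 4.0000.

|A| = 7, |A + A| = 21, K = 21/7 = 3/1.


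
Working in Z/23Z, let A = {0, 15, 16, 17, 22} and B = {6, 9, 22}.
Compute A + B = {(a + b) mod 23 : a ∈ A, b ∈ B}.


Work in Z/23Z: reduce every sum a + b modulo 23.
Enumerate all 15 pairs:
a = 0: 0+6=6, 0+9=9, 0+22=22
a = 15: 15+6=21, 15+9=1, 15+22=14
a = 16: 16+6=22, 16+9=2, 16+22=15
a = 17: 17+6=0, 17+9=3, 17+22=16
a = 22: 22+6=5, 22+9=8, 22+22=21
Distinct residues collected: {0, 1, 2, 3, 5, 6, 8, 9, 14, 15, 16, 21, 22}
|A + B| = 13 (out of 23 total residues).

A + B = {0, 1, 2, 3, 5, 6, 8, 9, 14, 15, 16, 21, 22}


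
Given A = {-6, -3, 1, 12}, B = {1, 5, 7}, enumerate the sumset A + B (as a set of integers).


A + B = {a + b : a ∈ A, b ∈ B}.
Enumerate all |A|·|B| = 4·3 = 12 pairs (a, b) and collect distinct sums.
a = -6: -6+1=-5, -6+5=-1, -6+7=1
a = -3: -3+1=-2, -3+5=2, -3+7=4
a = 1: 1+1=2, 1+5=6, 1+7=8
a = 12: 12+1=13, 12+5=17, 12+7=19
Collecting distinct sums: A + B = {-5, -2, -1, 1, 2, 4, 6, 8, 13, 17, 19}
|A + B| = 11

A + B = {-5, -2, -1, 1, 2, 4, 6, 8, 13, 17, 19}


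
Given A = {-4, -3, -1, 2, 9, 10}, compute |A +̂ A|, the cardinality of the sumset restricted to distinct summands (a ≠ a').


Restricted sumset: A +̂ A = {a + a' : a ∈ A, a' ∈ A, a ≠ a'}.
Equivalently, take A + A and drop any sum 2a that is achievable ONLY as a + a for a ∈ A (i.e. sums representable only with equal summands).
Enumerate pairs (a, a') with a < a' (symmetric, so each unordered pair gives one sum; this covers all a ≠ a'):
  -4 + -3 = -7
  -4 + -1 = -5
  -4 + 2 = -2
  -4 + 9 = 5
  -4 + 10 = 6
  -3 + -1 = -4
  -3 + 2 = -1
  -3 + 9 = 6
  -3 + 10 = 7
  -1 + 2 = 1
  -1 + 9 = 8
  -1 + 10 = 9
  2 + 9 = 11
  2 + 10 = 12
  9 + 10 = 19
Collected distinct sums: {-7, -5, -4, -2, -1, 1, 5, 6, 7, 8, 9, 11, 12, 19}
|A +̂ A| = 14
(Reference bound: |A +̂ A| ≥ 2|A| - 3 for |A| ≥ 2, with |A| = 6 giving ≥ 9.)

|A +̂ A| = 14


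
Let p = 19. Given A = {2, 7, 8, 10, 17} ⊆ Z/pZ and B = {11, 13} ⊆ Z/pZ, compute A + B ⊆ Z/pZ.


Work in Z/19Z: reduce every sum a + b modulo 19.
Enumerate all 10 pairs:
a = 2: 2+11=13, 2+13=15
a = 7: 7+11=18, 7+13=1
a = 8: 8+11=0, 8+13=2
a = 10: 10+11=2, 10+13=4
a = 17: 17+11=9, 17+13=11
Distinct residues collected: {0, 1, 2, 4, 9, 11, 13, 15, 18}
|A + B| = 9 (out of 19 total residues).

A + B = {0, 1, 2, 4, 9, 11, 13, 15, 18}


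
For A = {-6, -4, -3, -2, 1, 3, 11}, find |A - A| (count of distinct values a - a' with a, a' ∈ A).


A - A = {a - a' : a, a' ∈ A}; |A| = 7.
Bounds: 2|A|-1 ≤ |A - A| ≤ |A|² - |A| + 1, i.e. 13 ≤ |A - A| ≤ 43.
Note: 0 ∈ A - A always (from a - a). The set is symmetric: if d ∈ A - A then -d ∈ A - A.
Enumerate nonzero differences d = a - a' with a > a' (then include -d):
Positive differences: {1, 2, 3, 4, 5, 6, 7, 8, 9, 10, 13, 14, 15, 17}
Full difference set: {0} ∪ (positive diffs) ∪ (negative diffs).
|A - A| = 1 + 2·14 = 29 (matches direct enumeration: 29).

|A - A| = 29


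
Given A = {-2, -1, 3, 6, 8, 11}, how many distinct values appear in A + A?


A + A = {a + a' : a, a' ∈ A}; |A| = 6.
General bounds: 2|A| - 1 ≤ |A + A| ≤ |A|(|A|+1)/2, i.e. 11 ≤ |A + A| ≤ 21.
Lower bound 2|A|-1 is attained iff A is an arithmetic progression.
Enumerate sums a + a' for a ≤ a' (symmetric, so this suffices):
a = -2: -2+-2=-4, -2+-1=-3, -2+3=1, -2+6=4, -2+8=6, -2+11=9
a = -1: -1+-1=-2, -1+3=2, -1+6=5, -1+8=7, -1+11=10
a = 3: 3+3=6, 3+6=9, 3+8=11, 3+11=14
a = 6: 6+6=12, 6+8=14, 6+11=17
a = 8: 8+8=16, 8+11=19
a = 11: 11+11=22
Distinct sums: {-4, -3, -2, 1, 2, 4, 5, 6, 7, 9, 10, 11, 12, 14, 16, 17, 19, 22}
|A + A| = 18

|A + A| = 18


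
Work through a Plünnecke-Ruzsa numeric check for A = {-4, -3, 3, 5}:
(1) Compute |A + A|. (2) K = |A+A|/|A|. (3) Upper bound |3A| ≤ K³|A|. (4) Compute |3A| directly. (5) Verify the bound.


|A| = 4.
Step 1: Compute A + A by enumerating all 16 pairs.
A + A = {-8, -7, -6, -1, 0, 1, 2, 6, 8, 10}, so |A + A| = 10.
Step 2: Doubling constant K = |A + A|/|A| = 10/4 = 10/4 ≈ 2.5000.
Step 3: Plünnecke-Ruzsa gives |3A| ≤ K³·|A| = (2.5000)³ · 4 ≈ 62.5000.
Step 4: Compute 3A = A + A + A directly by enumerating all triples (a,b,c) ∈ A³; |3A| = 19.
Step 5: Check 19 ≤ 62.5000? Yes ✓.

K = 10/4, Plünnecke-Ruzsa bound K³|A| ≈ 62.5000, |3A| = 19, inequality holds.


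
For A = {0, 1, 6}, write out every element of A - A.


A - A = {a - a' : a, a' ∈ A}.
Compute a - a' for each ordered pair (a, a'):
a = 0: 0-0=0, 0-1=-1, 0-6=-6
a = 1: 1-0=1, 1-1=0, 1-6=-5
a = 6: 6-0=6, 6-1=5, 6-6=0
Collecting distinct values (and noting 0 appears from a-a):
A - A = {-6, -5, -1, 0, 1, 5, 6}
|A - A| = 7

A - A = {-6, -5, -1, 0, 1, 5, 6}


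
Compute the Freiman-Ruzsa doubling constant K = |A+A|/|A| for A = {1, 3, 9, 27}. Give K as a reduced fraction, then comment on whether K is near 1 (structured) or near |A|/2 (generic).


|A| = 4.
Compute A + A by enumerating all 16 pairs.
A + A = {2, 4, 6, 10, 12, 18, 28, 30, 36, 54}, so |A + A| = 10.
K = |A + A| / |A| = 10/4 = 5/2 ≈ 2.5000.
Reference: AP of size 4 gives K = 7/4 ≈ 1.7500; a fully generic set of size 4 gives K ≈ 2.5000.

|A| = 4, |A + A| = 10, K = 10/4 = 5/2.


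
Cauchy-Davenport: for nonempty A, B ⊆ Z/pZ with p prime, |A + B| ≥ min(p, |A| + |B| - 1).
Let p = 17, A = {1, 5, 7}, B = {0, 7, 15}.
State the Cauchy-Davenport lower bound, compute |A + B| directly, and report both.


Cauchy-Davenport: |A + B| ≥ min(p, |A| + |B| - 1) for A, B nonempty in Z/pZ.
|A| = 3, |B| = 3, p = 17.
CD lower bound = min(17, 3 + 3 - 1) = min(17, 5) = 5.
Compute A + B mod 17 directly:
a = 1: 1+0=1, 1+7=8, 1+15=16
a = 5: 5+0=5, 5+7=12, 5+15=3
a = 7: 7+0=7, 7+7=14, 7+15=5
A + B = {1, 3, 5, 7, 8, 12, 14, 16}, so |A + B| = 8.
Verify: 8 ≥ 5? Yes ✓.

CD lower bound = 5, actual |A + B| = 8.


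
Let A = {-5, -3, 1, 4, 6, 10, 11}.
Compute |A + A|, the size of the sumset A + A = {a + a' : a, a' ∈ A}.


A + A = {a + a' : a, a' ∈ A}; |A| = 7.
General bounds: 2|A| - 1 ≤ |A + A| ≤ |A|(|A|+1)/2, i.e. 13 ≤ |A + A| ≤ 28.
Lower bound 2|A|-1 is attained iff A is an arithmetic progression.
Enumerate sums a + a' for a ≤ a' (symmetric, so this suffices):
a = -5: -5+-5=-10, -5+-3=-8, -5+1=-4, -5+4=-1, -5+6=1, -5+10=5, -5+11=6
a = -3: -3+-3=-6, -3+1=-2, -3+4=1, -3+6=3, -3+10=7, -3+11=8
a = 1: 1+1=2, 1+4=5, 1+6=7, 1+10=11, 1+11=12
a = 4: 4+4=8, 4+6=10, 4+10=14, 4+11=15
a = 6: 6+6=12, 6+10=16, 6+11=17
a = 10: 10+10=20, 10+11=21
a = 11: 11+11=22
Distinct sums: {-10, -8, -6, -4, -2, -1, 1, 2, 3, 5, 6, 7, 8, 10, 11, 12, 14, 15, 16, 17, 20, 21, 22}
|A + A| = 23

|A + A| = 23


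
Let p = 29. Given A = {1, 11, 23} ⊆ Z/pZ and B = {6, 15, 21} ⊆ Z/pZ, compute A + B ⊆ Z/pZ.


Work in Z/29Z: reduce every sum a + b modulo 29.
Enumerate all 9 pairs:
a = 1: 1+6=7, 1+15=16, 1+21=22
a = 11: 11+6=17, 11+15=26, 11+21=3
a = 23: 23+6=0, 23+15=9, 23+21=15
Distinct residues collected: {0, 3, 7, 9, 15, 16, 17, 22, 26}
|A + B| = 9 (out of 29 total residues).

A + B = {0, 3, 7, 9, 15, 16, 17, 22, 26}


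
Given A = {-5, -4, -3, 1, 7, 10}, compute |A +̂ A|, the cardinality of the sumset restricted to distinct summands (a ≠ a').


Restricted sumset: A +̂ A = {a + a' : a ∈ A, a' ∈ A, a ≠ a'}.
Equivalently, take A + A and drop any sum 2a that is achievable ONLY as a + a for a ∈ A (i.e. sums representable only with equal summands).
Enumerate pairs (a, a') with a < a' (symmetric, so each unordered pair gives one sum; this covers all a ≠ a'):
  -5 + -4 = -9
  -5 + -3 = -8
  -5 + 1 = -4
  -5 + 7 = 2
  -5 + 10 = 5
  -4 + -3 = -7
  -4 + 1 = -3
  -4 + 7 = 3
  -4 + 10 = 6
  -3 + 1 = -2
  -3 + 7 = 4
  -3 + 10 = 7
  1 + 7 = 8
  1 + 10 = 11
  7 + 10 = 17
Collected distinct sums: {-9, -8, -7, -4, -3, -2, 2, 3, 4, 5, 6, 7, 8, 11, 17}
|A +̂ A| = 15
(Reference bound: |A +̂ A| ≥ 2|A| - 3 for |A| ≥ 2, with |A| = 6 giving ≥ 9.)

|A +̂ A| = 15


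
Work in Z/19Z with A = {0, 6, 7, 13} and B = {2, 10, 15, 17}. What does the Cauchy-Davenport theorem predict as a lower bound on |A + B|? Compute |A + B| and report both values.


Cauchy-Davenport: |A + B| ≥ min(p, |A| + |B| - 1) for A, B nonempty in Z/pZ.
|A| = 4, |B| = 4, p = 19.
CD lower bound = min(19, 4 + 4 - 1) = min(19, 7) = 7.
Compute A + B mod 19 directly:
a = 0: 0+2=2, 0+10=10, 0+15=15, 0+17=17
a = 6: 6+2=8, 6+10=16, 6+15=2, 6+17=4
a = 7: 7+2=9, 7+10=17, 7+15=3, 7+17=5
a = 13: 13+2=15, 13+10=4, 13+15=9, 13+17=11
A + B = {2, 3, 4, 5, 8, 9, 10, 11, 15, 16, 17}, so |A + B| = 11.
Verify: 11 ≥ 7? Yes ✓.

CD lower bound = 7, actual |A + B| = 11.


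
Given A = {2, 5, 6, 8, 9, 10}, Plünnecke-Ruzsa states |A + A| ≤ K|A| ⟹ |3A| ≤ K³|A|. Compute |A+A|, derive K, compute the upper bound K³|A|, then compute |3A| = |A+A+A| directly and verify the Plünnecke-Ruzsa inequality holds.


|A| = 6.
Step 1: Compute A + A by enumerating all 36 pairs.
A + A = {4, 7, 8, 10, 11, 12, 13, 14, 15, 16, 17, 18, 19, 20}, so |A + A| = 14.
Step 2: Doubling constant K = |A + A|/|A| = 14/6 = 14/6 ≈ 2.3333.
Step 3: Plünnecke-Ruzsa gives |3A| ≤ K³·|A| = (2.3333)³ · 6 ≈ 76.2222.
Step 4: Compute 3A = A + A + A directly by enumerating all triples (a,b,c) ∈ A³; |3A| = 22.
Step 5: Check 22 ≤ 76.2222? Yes ✓.

K = 14/6, Plünnecke-Ruzsa bound K³|A| ≈ 76.2222, |3A| = 22, inequality holds.


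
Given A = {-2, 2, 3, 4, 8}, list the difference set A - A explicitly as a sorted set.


A - A = {a - a' : a, a' ∈ A}.
Compute a - a' for each ordered pair (a, a'):
a = -2: -2--2=0, -2-2=-4, -2-3=-5, -2-4=-6, -2-8=-10
a = 2: 2--2=4, 2-2=0, 2-3=-1, 2-4=-2, 2-8=-6
a = 3: 3--2=5, 3-2=1, 3-3=0, 3-4=-1, 3-8=-5
a = 4: 4--2=6, 4-2=2, 4-3=1, 4-4=0, 4-8=-4
a = 8: 8--2=10, 8-2=6, 8-3=5, 8-4=4, 8-8=0
Collecting distinct values (and noting 0 appears from a-a):
A - A = {-10, -6, -5, -4, -2, -1, 0, 1, 2, 4, 5, 6, 10}
|A - A| = 13

A - A = {-10, -6, -5, -4, -2, -1, 0, 1, 2, 4, 5, 6, 10}


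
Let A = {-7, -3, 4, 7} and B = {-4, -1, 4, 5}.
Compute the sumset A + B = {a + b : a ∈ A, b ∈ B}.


A + B = {a + b : a ∈ A, b ∈ B}.
Enumerate all |A|·|B| = 4·4 = 16 pairs (a, b) and collect distinct sums.
a = -7: -7+-4=-11, -7+-1=-8, -7+4=-3, -7+5=-2
a = -3: -3+-4=-7, -3+-1=-4, -3+4=1, -3+5=2
a = 4: 4+-4=0, 4+-1=3, 4+4=8, 4+5=9
a = 7: 7+-4=3, 7+-1=6, 7+4=11, 7+5=12
Collecting distinct sums: A + B = {-11, -8, -7, -4, -3, -2, 0, 1, 2, 3, 6, 8, 9, 11, 12}
|A + B| = 15

A + B = {-11, -8, -7, -4, -3, -2, 0, 1, 2, 3, 6, 8, 9, 11, 12}


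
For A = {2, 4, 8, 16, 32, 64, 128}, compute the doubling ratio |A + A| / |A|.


|A| = 7.
Compute A + A by enumerating all 49 pairs.
A + A = {4, 6, 8, 10, 12, 16, 18, 20, 24, 32, 34, 36, 40, 48, 64, 66, 68, 72, 80, 96, 128, 130, 132, 136, 144, 160, 192, 256}, so |A + A| = 28.
K = |A + A| / |A| = 28/7 = 4/1 ≈ 4.0000.
Reference: AP of size 7 gives K = 13/7 ≈ 1.8571; a fully generic set of size 7 gives K ≈ 4.0000.

|A| = 7, |A + A| = 28, K = 28/7 = 4/1.


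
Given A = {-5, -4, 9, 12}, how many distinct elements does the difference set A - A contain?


A - A = {a - a' : a, a' ∈ A}; |A| = 4.
Bounds: 2|A|-1 ≤ |A - A| ≤ |A|² - |A| + 1, i.e. 7 ≤ |A - A| ≤ 13.
Note: 0 ∈ A - A always (from a - a). The set is symmetric: if d ∈ A - A then -d ∈ A - A.
Enumerate nonzero differences d = a - a' with a > a' (then include -d):
Positive differences: {1, 3, 13, 14, 16, 17}
Full difference set: {0} ∪ (positive diffs) ∪ (negative diffs).
|A - A| = 1 + 2·6 = 13 (matches direct enumeration: 13).

|A - A| = 13


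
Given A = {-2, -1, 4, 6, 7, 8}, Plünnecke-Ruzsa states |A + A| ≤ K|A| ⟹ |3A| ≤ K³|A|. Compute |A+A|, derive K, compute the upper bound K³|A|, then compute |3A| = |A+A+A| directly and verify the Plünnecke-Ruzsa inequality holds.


|A| = 6.
Step 1: Compute A + A by enumerating all 36 pairs.
A + A = {-4, -3, -2, 2, 3, 4, 5, 6, 7, 8, 10, 11, 12, 13, 14, 15, 16}, so |A + A| = 17.
Step 2: Doubling constant K = |A + A|/|A| = 17/6 = 17/6 ≈ 2.8333.
Step 3: Plünnecke-Ruzsa gives |3A| ≤ K³·|A| = (2.8333)³ · 6 ≈ 136.4722.
Step 4: Compute 3A = A + A + A directly by enumerating all triples (a,b,c) ∈ A³; |3A| = 29.
Step 5: Check 29 ≤ 136.4722? Yes ✓.

K = 17/6, Plünnecke-Ruzsa bound K³|A| ≈ 136.4722, |3A| = 29, inequality holds.


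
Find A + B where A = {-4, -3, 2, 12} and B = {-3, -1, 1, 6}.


A + B = {a + b : a ∈ A, b ∈ B}.
Enumerate all |A|·|B| = 4·4 = 16 pairs (a, b) and collect distinct sums.
a = -4: -4+-3=-7, -4+-1=-5, -4+1=-3, -4+6=2
a = -3: -3+-3=-6, -3+-1=-4, -3+1=-2, -3+6=3
a = 2: 2+-3=-1, 2+-1=1, 2+1=3, 2+6=8
a = 12: 12+-3=9, 12+-1=11, 12+1=13, 12+6=18
Collecting distinct sums: A + B = {-7, -6, -5, -4, -3, -2, -1, 1, 2, 3, 8, 9, 11, 13, 18}
|A + B| = 15

A + B = {-7, -6, -5, -4, -3, -2, -1, 1, 2, 3, 8, 9, 11, 13, 18}


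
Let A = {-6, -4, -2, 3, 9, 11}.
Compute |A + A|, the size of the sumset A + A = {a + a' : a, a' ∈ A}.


A + A = {a + a' : a, a' ∈ A}; |A| = 6.
General bounds: 2|A| - 1 ≤ |A + A| ≤ |A|(|A|+1)/2, i.e. 11 ≤ |A + A| ≤ 21.
Lower bound 2|A|-1 is attained iff A is an arithmetic progression.
Enumerate sums a + a' for a ≤ a' (symmetric, so this suffices):
a = -6: -6+-6=-12, -6+-4=-10, -6+-2=-8, -6+3=-3, -6+9=3, -6+11=5
a = -4: -4+-4=-8, -4+-2=-6, -4+3=-1, -4+9=5, -4+11=7
a = -2: -2+-2=-4, -2+3=1, -2+9=7, -2+11=9
a = 3: 3+3=6, 3+9=12, 3+11=14
a = 9: 9+9=18, 9+11=20
a = 11: 11+11=22
Distinct sums: {-12, -10, -8, -6, -4, -3, -1, 1, 3, 5, 6, 7, 9, 12, 14, 18, 20, 22}
|A + A| = 18

|A + A| = 18


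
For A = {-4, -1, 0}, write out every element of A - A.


A - A = {a - a' : a, a' ∈ A}.
Compute a - a' for each ordered pair (a, a'):
a = -4: -4--4=0, -4--1=-3, -4-0=-4
a = -1: -1--4=3, -1--1=0, -1-0=-1
a = 0: 0--4=4, 0--1=1, 0-0=0
Collecting distinct values (and noting 0 appears from a-a):
A - A = {-4, -3, -1, 0, 1, 3, 4}
|A - A| = 7

A - A = {-4, -3, -1, 0, 1, 3, 4}


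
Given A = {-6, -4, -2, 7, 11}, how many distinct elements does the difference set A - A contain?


A - A = {a - a' : a, a' ∈ A}; |A| = 5.
Bounds: 2|A|-1 ≤ |A - A| ≤ |A|² - |A| + 1, i.e. 9 ≤ |A - A| ≤ 21.
Note: 0 ∈ A - A always (from a - a). The set is symmetric: if d ∈ A - A then -d ∈ A - A.
Enumerate nonzero differences d = a - a' with a > a' (then include -d):
Positive differences: {2, 4, 9, 11, 13, 15, 17}
Full difference set: {0} ∪ (positive diffs) ∪ (negative diffs).
|A - A| = 1 + 2·7 = 15 (matches direct enumeration: 15).

|A - A| = 15


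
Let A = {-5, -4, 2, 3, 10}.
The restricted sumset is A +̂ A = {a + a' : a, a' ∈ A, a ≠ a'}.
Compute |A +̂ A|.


Restricted sumset: A +̂ A = {a + a' : a ∈ A, a' ∈ A, a ≠ a'}.
Equivalently, take A + A and drop any sum 2a that is achievable ONLY as a + a for a ∈ A (i.e. sums representable only with equal summands).
Enumerate pairs (a, a') with a < a' (symmetric, so each unordered pair gives one sum; this covers all a ≠ a'):
  -5 + -4 = -9
  -5 + 2 = -3
  -5 + 3 = -2
  -5 + 10 = 5
  -4 + 2 = -2
  -4 + 3 = -1
  -4 + 10 = 6
  2 + 3 = 5
  2 + 10 = 12
  3 + 10 = 13
Collected distinct sums: {-9, -3, -2, -1, 5, 6, 12, 13}
|A +̂ A| = 8
(Reference bound: |A +̂ A| ≥ 2|A| - 3 for |A| ≥ 2, with |A| = 5 giving ≥ 7.)

|A +̂ A| = 8


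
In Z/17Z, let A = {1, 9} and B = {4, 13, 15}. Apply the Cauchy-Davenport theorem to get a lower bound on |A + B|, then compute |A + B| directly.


Cauchy-Davenport: |A + B| ≥ min(p, |A| + |B| - 1) for A, B nonempty in Z/pZ.
|A| = 2, |B| = 3, p = 17.
CD lower bound = min(17, 2 + 3 - 1) = min(17, 4) = 4.
Compute A + B mod 17 directly:
a = 1: 1+4=5, 1+13=14, 1+15=16
a = 9: 9+4=13, 9+13=5, 9+15=7
A + B = {5, 7, 13, 14, 16}, so |A + B| = 5.
Verify: 5 ≥ 4? Yes ✓.

CD lower bound = 4, actual |A + B| = 5.


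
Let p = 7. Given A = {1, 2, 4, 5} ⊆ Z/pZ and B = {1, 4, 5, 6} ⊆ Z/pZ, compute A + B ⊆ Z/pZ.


Work in Z/7Z: reduce every sum a + b modulo 7.
Enumerate all 16 pairs:
a = 1: 1+1=2, 1+4=5, 1+5=6, 1+6=0
a = 2: 2+1=3, 2+4=6, 2+5=0, 2+6=1
a = 4: 4+1=5, 4+4=1, 4+5=2, 4+6=3
a = 5: 5+1=6, 5+4=2, 5+5=3, 5+6=4
Distinct residues collected: {0, 1, 2, 3, 4, 5, 6}
|A + B| = 7 (out of 7 total residues).

A + B = {0, 1, 2, 3, 4, 5, 6}


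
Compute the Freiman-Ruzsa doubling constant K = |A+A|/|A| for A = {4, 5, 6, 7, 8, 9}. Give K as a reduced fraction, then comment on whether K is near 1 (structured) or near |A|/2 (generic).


|A| = 6.
Compute A + A by enumerating all 36 pairs.
A + A = {8, 9, 10, 11, 12, 13, 14, 15, 16, 17, 18}, so |A + A| = 11.
K = |A + A| / |A| = 11/6 (already in lowest terms) ≈ 1.8333.
Reference: AP of size 6 gives K = 11/6 ≈ 1.8333; a fully generic set of size 6 gives K ≈ 3.5000.

|A| = 6, |A + A| = 11, K = 11/6.


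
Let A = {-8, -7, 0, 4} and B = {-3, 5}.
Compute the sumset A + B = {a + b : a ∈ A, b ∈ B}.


A + B = {a + b : a ∈ A, b ∈ B}.
Enumerate all |A|·|B| = 4·2 = 8 pairs (a, b) and collect distinct sums.
a = -8: -8+-3=-11, -8+5=-3
a = -7: -7+-3=-10, -7+5=-2
a = 0: 0+-3=-3, 0+5=5
a = 4: 4+-3=1, 4+5=9
Collecting distinct sums: A + B = {-11, -10, -3, -2, 1, 5, 9}
|A + B| = 7

A + B = {-11, -10, -3, -2, 1, 5, 9}


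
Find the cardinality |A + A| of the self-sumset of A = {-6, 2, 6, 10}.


A + A = {a + a' : a, a' ∈ A}; |A| = 4.
General bounds: 2|A| - 1 ≤ |A + A| ≤ |A|(|A|+1)/2, i.e. 7 ≤ |A + A| ≤ 10.
Lower bound 2|A|-1 is attained iff A is an arithmetic progression.
Enumerate sums a + a' for a ≤ a' (symmetric, so this suffices):
a = -6: -6+-6=-12, -6+2=-4, -6+6=0, -6+10=4
a = 2: 2+2=4, 2+6=8, 2+10=12
a = 6: 6+6=12, 6+10=16
a = 10: 10+10=20
Distinct sums: {-12, -4, 0, 4, 8, 12, 16, 20}
|A + A| = 8

|A + A| = 8


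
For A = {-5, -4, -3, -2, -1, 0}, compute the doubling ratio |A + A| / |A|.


|A| = 6.
Compute A + A by enumerating all 36 pairs.
A + A = {-10, -9, -8, -7, -6, -5, -4, -3, -2, -1, 0}, so |A + A| = 11.
K = |A + A| / |A| = 11/6 (already in lowest terms) ≈ 1.8333.
Reference: AP of size 6 gives K = 11/6 ≈ 1.8333; a fully generic set of size 6 gives K ≈ 3.5000.

|A| = 6, |A + A| = 11, K = 11/6.


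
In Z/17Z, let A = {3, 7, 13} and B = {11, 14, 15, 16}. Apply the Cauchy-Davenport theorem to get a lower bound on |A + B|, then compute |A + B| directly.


Cauchy-Davenport: |A + B| ≥ min(p, |A| + |B| - 1) for A, B nonempty in Z/pZ.
|A| = 3, |B| = 4, p = 17.
CD lower bound = min(17, 3 + 4 - 1) = min(17, 6) = 6.
Compute A + B mod 17 directly:
a = 3: 3+11=14, 3+14=0, 3+15=1, 3+16=2
a = 7: 7+11=1, 7+14=4, 7+15=5, 7+16=6
a = 13: 13+11=7, 13+14=10, 13+15=11, 13+16=12
A + B = {0, 1, 2, 4, 5, 6, 7, 10, 11, 12, 14}, so |A + B| = 11.
Verify: 11 ≥ 6? Yes ✓.

CD lower bound = 6, actual |A + B| = 11.


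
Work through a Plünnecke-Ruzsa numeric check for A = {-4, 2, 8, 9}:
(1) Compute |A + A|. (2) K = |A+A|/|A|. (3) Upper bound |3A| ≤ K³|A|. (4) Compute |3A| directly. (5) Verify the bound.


|A| = 4.
Step 1: Compute A + A by enumerating all 16 pairs.
A + A = {-8, -2, 4, 5, 10, 11, 16, 17, 18}, so |A + A| = 9.
Step 2: Doubling constant K = |A + A|/|A| = 9/4 = 9/4 ≈ 2.2500.
Step 3: Plünnecke-Ruzsa gives |3A| ≤ K³·|A| = (2.2500)³ · 4 ≈ 45.5625.
Step 4: Compute 3A = A + A + A directly by enumerating all triples (a,b,c) ∈ A³; |3A| = 16.
Step 5: Check 16 ≤ 45.5625? Yes ✓.

K = 9/4, Plünnecke-Ruzsa bound K³|A| ≈ 45.5625, |3A| = 16, inequality holds.


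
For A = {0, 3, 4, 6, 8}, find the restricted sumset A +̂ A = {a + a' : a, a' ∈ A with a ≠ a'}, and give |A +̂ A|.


Restricted sumset: A +̂ A = {a + a' : a ∈ A, a' ∈ A, a ≠ a'}.
Equivalently, take A + A and drop any sum 2a that is achievable ONLY as a + a for a ∈ A (i.e. sums representable only with equal summands).
Enumerate pairs (a, a') with a < a' (symmetric, so each unordered pair gives one sum; this covers all a ≠ a'):
  0 + 3 = 3
  0 + 4 = 4
  0 + 6 = 6
  0 + 8 = 8
  3 + 4 = 7
  3 + 6 = 9
  3 + 8 = 11
  4 + 6 = 10
  4 + 8 = 12
  6 + 8 = 14
Collected distinct sums: {3, 4, 6, 7, 8, 9, 10, 11, 12, 14}
|A +̂ A| = 10
(Reference bound: |A +̂ A| ≥ 2|A| - 3 for |A| ≥ 2, with |A| = 5 giving ≥ 7.)

|A +̂ A| = 10


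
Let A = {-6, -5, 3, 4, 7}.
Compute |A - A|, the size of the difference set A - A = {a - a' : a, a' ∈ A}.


A - A = {a - a' : a, a' ∈ A}; |A| = 5.
Bounds: 2|A|-1 ≤ |A - A| ≤ |A|² - |A| + 1, i.e. 9 ≤ |A - A| ≤ 21.
Note: 0 ∈ A - A always (from a - a). The set is symmetric: if d ∈ A - A then -d ∈ A - A.
Enumerate nonzero differences d = a - a' with a > a' (then include -d):
Positive differences: {1, 3, 4, 8, 9, 10, 12, 13}
Full difference set: {0} ∪ (positive diffs) ∪ (negative diffs).
|A - A| = 1 + 2·8 = 17 (matches direct enumeration: 17).

|A - A| = 17


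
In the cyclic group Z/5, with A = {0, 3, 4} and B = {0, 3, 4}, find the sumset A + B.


Work in Z/5Z: reduce every sum a + b modulo 5.
Enumerate all 9 pairs:
a = 0: 0+0=0, 0+3=3, 0+4=4
a = 3: 3+0=3, 3+3=1, 3+4=2
a = 4: 4+0=4, 4+3=2, 4+4=3
Distinct residues collected: {0, 1, 2, 3, 4}
|A + B| = 5 (out of 5 total residues).

A + B = {0, 1, 2, 3, 4}
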